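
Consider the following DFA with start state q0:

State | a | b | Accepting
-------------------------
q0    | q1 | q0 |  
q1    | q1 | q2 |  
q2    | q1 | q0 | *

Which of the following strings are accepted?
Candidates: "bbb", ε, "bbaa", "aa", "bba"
"bbb": q0 → q0 → q0 → q0; q0 is not accepting → rejected
ε: q0; q0 is not accepting → rejected
"bbaa": q0 → q0 → q0 → q1 → q1; q1 is not accepting → rejected
"aa": q0 → q1 → q1; q1 is not accepting → rejected
"bba": q0 → q0 → q0 → q1; q1 is not accepting → rejected

Final answer: None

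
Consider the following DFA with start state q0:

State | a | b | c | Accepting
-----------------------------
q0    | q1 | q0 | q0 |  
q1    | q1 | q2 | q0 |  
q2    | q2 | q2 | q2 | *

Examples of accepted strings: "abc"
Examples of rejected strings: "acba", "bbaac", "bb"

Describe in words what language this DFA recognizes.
strings over {a,b,c} containing 'ab' as substring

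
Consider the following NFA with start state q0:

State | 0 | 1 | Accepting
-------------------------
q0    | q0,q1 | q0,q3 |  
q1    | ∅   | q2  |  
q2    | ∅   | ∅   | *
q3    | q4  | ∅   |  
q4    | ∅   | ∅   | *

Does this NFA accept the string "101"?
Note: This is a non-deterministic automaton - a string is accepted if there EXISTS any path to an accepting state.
Track the set of states the NFA could be in: start {q0}
Read '1': {q0} → {q0, q3}
Read '0': {q0, q3} → {q0, q1, q4}
Read '1': {q0, q1, q4} → {q0, q2, q3}
Final set {q0, q2, q3} contains accepting state(s) {q2} → accepted.

Final answer: Yes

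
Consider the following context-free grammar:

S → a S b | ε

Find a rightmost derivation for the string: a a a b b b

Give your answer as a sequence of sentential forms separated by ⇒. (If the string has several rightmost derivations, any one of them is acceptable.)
Start with S.
Step 1: the rightmost non-terminal is S; apply S → a S b:  a S b
Step 2: the rightmost non-terminal is S; apply S → a S b:  a a S b b
Step 3: the rightmost non-terminal is S; apply S → a S b:  a a a S b b b
Step 4: the rightmost non-terminal is S; apply S → ε:  a a a b b b

Final answer: S ⇒ a S b ⇒ a a S b b ⇒ a a a S b b b ⇒ a a a b b b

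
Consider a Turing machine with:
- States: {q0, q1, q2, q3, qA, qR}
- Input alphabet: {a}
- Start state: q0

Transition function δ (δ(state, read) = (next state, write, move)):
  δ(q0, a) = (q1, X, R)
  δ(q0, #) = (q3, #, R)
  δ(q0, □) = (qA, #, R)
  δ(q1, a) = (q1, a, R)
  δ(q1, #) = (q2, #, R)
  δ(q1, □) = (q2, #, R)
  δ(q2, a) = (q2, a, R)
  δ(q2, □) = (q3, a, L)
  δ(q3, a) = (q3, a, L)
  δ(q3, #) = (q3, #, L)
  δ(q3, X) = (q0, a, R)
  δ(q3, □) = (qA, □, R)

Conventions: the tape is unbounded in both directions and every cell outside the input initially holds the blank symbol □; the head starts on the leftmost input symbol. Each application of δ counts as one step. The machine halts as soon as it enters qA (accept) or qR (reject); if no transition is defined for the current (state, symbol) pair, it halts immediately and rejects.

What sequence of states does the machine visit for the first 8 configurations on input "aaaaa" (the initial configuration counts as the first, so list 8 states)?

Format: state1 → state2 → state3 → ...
Step 0: [q0]aaaaa (head at position 0)
Step 1: δ(q0, a) = (q1, X, R)  ⊢  X[q1]aaaa (head at position 1)
Step 2: δ(q1, a) = (q1, a, R)  ⊢  Xa[q1]aaa (head at position 2)
Step 3: δ(q1, a) = (q1, a, R)  ⊢  Xaa[q1]aa (head at position 3)
Step 4: δ(q1, a) = (q1, a, R)  ⊢  Xaaa[q1]a (head at position 4)
Step 5: δ(q1, a) = (q1, a, R)  ⊢  Xaaaa[q1]□ (head at position 5)
Step 6: δ(q1, □) = (q2, #, R)  ⊢  Xaaaa#[q2]□ (head at position 6)
Step 7: δ(q2, □) = (q3, a, L)  ⊢  Xaaaa[q3]#a (head at position 5)
Reading off the states of these 8 configurations: q0 → q1 → q1 → q1 → q1 → q1 → q2 → q3

Final answer: q0 → q1 → q1 → q1 → q1 → q1 → q2 → q3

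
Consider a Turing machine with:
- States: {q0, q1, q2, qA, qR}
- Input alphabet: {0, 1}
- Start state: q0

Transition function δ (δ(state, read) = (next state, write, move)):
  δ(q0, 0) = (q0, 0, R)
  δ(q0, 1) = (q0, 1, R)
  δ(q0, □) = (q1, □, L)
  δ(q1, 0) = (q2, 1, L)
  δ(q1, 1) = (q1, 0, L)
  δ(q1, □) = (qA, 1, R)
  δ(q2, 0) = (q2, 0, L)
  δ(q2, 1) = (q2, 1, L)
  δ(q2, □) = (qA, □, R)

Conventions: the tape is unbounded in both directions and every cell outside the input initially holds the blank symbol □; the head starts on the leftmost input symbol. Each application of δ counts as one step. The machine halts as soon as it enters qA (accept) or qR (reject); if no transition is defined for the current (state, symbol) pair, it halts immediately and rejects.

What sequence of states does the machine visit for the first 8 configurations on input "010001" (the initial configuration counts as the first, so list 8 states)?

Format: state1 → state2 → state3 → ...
Step 0: [q0]010001 (head at position 0)
Step 1: δ(q0, 0) = (q0, 0, R)  ⊢  0[q0]10001 (head at position 1)
Step 2: δ(q0, 1) = (q0, 1, R)  ⊢  01[q0]0001 (head at position 2)
Step 3: δ(q0, 0) = (q0, 0, R)  ⊢  010[q0]001 (head at position 3)
Step 4: δ(q0, 0) = (q0, 0, R)  ⊢  0100[q0]01 (head at position 4)
Step 5: δ(q0, 0) = (q0, 0, R)  ⊢  01000[q0]1 (head at position 5)
Step 6: δ(q0, 1) = (q0, 1, R)  ⊢  010001[q0]□ (head at position 6)
Step 7: δ(q0, □) = (q1, □, L)  ⊢  01000[q1]1□ (head at position 5)
Reading off the states of these 8 configurations: q0 → q0 → q0 → q0 → q0 → q0 → q0 → q1

Final answer: q0 → q0 → q0 → q0 → q0 → q0 → q0 → q1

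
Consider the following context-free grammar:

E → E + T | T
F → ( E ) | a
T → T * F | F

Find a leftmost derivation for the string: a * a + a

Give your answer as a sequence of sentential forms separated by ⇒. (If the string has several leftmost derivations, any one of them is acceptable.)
Start with E.
Step 1: the leftmost non-terminal is E; apply E → E + T:  E + T
Step 2: the leftmost non-terminal is E; apply E → T:  T + T
Step 3: the leftmost non-terminal is T; apply T → T * F:  T * F + T
Step 4: the leftmost non-terminal is T; apply T → F:  F * F + T
Step 5: the leftmost non-terminal is F; apply F → a:  a * F + T
Step 6: the leftmost non-terminal is F; apply F → a:  a * a + T
Step 7: the leftmost non-terminal is T; apply T → F:  a * a + F
Step 8: the leftmost non-terminal is F; apply F → a:  a * a + a

Final answer: E ⇒ E + T ⇒ T + T ⇒ T * F + T ⇒ F * F + T ⇒ a * F + T ⇒ a * a + T ⇒ a * a + F ⇒ a * a + a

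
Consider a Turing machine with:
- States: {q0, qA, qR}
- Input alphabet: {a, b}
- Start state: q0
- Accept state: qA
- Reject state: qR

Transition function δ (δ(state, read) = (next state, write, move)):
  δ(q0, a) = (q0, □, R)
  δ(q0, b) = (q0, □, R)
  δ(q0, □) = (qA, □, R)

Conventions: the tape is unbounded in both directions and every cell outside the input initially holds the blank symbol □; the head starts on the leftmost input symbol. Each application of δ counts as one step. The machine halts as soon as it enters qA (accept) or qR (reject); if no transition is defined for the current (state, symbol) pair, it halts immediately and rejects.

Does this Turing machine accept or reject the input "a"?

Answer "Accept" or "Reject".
Step 0: [q0]a (head at position 0)
Step 1: δ(q0, a) = (q0, □, R)  ⊢  □[q0]□ (head at position 1)
Step 2: δ(q0, □) = (qA, □, R)  ⊢  □□[qA]□ (head at position 2)
The machine is in qA, so it halts and accepts.

Final answer: Accept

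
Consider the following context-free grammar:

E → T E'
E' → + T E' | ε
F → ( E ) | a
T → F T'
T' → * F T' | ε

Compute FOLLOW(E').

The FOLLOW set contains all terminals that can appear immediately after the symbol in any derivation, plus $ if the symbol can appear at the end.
Useful FIRST sets: FIRST(E') = {+, ε}, FIRST(T') = {*, ε} (both E' and T' are nullable).
FOLLOW(E): E is the start symbol → $; E appears in F → ( E ) followed by ')' → FOLLOW(E) = {), $}.
FOLLOW(E'): E' appears at the right end of E → T E' and of E' → + T E', so FOLLOW(E') ⊇ FOLLOW(E) (the second occurrence adds nothing new). FOLLOW(E') = {), $}.

Final answer: {$, )}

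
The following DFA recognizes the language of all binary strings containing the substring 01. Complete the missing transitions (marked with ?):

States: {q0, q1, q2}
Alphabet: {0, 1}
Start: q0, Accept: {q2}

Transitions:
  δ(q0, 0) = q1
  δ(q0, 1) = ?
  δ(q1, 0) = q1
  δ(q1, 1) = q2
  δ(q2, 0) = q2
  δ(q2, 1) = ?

What each state remembers (consistent with the given transitions and accept states):
  q0: 01 not seen yet and the last symbol was not 0
  q1: 01 not seen yet and the last symbol was 0
  q2: the substring 01 has already been seen
Filling in the missing entries:
  δ(q0, 1): in q0 (01 not seen yet and the last symbol was not 0), after reading 1 we have: 01 not seen yet and the last symbol was not 0 → q0
  δ(q2, 1): in q2 (the substring 01 has already been seen), after reading 1 we have: the substring 01 has already been seen → q2

Final answer: δ(q0, 1) = q0; δ(q2, 1) = q2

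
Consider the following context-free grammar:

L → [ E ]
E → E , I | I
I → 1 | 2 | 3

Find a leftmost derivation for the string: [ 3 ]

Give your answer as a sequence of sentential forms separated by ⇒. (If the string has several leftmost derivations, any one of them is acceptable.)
Start with L.
Step 1: the leftmost non-terminal is L; apply L → [ E ]:  [ E ]
Step 2: the leftmost non-terminal is E; apply E → I:  [ I ]
Step 3: the leftmost non-terminal is I; apply I → 3:  [ 3 ]

Final answer: L ⇒ [ E ] ⇒ [ I ] ⇒ [ 3 ]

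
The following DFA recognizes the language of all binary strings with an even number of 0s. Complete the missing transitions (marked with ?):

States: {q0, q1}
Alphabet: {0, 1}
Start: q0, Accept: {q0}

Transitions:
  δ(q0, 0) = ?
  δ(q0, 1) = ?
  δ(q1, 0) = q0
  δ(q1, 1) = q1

What each state remembers (consistent with the given transitions and accept states):
  q0: an even number of 0s has been read so far
  q1: an odd number of 0s has been read so far
Filling in the missing entries:
  δ(q0, 0): in q0 (an even number of 0s has been read so far), after reading 0 we have: an odd number of 0s has been read so far → q1
  δ(q0, 1): in q0 (an even number of 0s has been read so far), after reading 1 we have: an even number of 0s has been read so far → q0

Final answer: δ(q0, 0) = q1; δ(q0, 1) = q0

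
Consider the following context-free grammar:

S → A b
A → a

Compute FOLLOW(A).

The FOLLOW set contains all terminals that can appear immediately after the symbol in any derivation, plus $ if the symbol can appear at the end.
A occurs only in S → A b, where it is immediately followed by the terminal b. So FOLLOW(A) = {b}.

Final answer: {b}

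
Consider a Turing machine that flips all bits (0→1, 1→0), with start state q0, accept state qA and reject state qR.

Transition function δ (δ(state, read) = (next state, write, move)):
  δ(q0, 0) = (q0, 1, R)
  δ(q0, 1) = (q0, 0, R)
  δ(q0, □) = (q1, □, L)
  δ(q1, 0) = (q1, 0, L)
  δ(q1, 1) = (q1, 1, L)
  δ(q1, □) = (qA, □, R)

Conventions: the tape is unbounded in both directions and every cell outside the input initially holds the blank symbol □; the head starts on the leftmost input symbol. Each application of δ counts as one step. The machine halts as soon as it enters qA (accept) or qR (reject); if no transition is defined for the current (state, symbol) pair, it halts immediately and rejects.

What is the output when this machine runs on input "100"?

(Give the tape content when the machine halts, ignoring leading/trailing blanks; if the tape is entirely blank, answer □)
Step 0: [q0]100 (head at position 0)
Step 1: δ(q0, 1) = (q0, 0, R)  ⊢  0[q0]00 (head at position 1)
Step 2: δ(q0, 0) = (q0, 1, R)  ⊢  01[q0]0 (head at position 2)
Step 3: δ(q0, 0) = (q0, 1, R)  ⊢  011[q0]□ (head at position 3)
Step 4: δ(q0, □) = (q1, □, L)  ⊢  01[q1]1□ (head at position 2)
Step 5: δ(q1, 1) = (q1, 1, L)  ⊢  0[q1]11□ (head at position 1)
Step 6: δ(q1, 1) = (q1, 1, L)  ⊢  [q1]011□ (head at position 0)
Step 7: δ(q1, 0) = (q1, 0, L)  ⊢  [q1]□011□ (head at position -1)
Step 8: δ(q1, □) = (qA, □, R)  ⊢  □[qA]011□ (head at position 0)
The machine is in qA, so it halts and accepts.
Tape content when halted (ignoring surrounding blanks): 011

Final answer: Output: 011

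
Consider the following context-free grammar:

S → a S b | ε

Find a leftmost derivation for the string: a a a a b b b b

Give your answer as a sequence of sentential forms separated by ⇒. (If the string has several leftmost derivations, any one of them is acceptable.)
Start with S.
Step 1: the leftmost non-terminal is S; apply S → a S b:  a S b
Step 2: the leftmost non-terminal is S; apply S → a S b:  a a S b b
Step 3: the leftmost non-terminal is S; apply S → a S b:  a a a S b b b
Step 4: the leftmost non-terminal is S; apply S → a S b:  a a a a S b b b b
Step 5: the leftmost non-terminal is S; apply S → ε:  a a a a b b b b

Final answer: S ⇒ a S b ⇒ a a S b b ⇒ a a a S b b b ⇒ a a a a S b b b b ⇒ a a a a b b b b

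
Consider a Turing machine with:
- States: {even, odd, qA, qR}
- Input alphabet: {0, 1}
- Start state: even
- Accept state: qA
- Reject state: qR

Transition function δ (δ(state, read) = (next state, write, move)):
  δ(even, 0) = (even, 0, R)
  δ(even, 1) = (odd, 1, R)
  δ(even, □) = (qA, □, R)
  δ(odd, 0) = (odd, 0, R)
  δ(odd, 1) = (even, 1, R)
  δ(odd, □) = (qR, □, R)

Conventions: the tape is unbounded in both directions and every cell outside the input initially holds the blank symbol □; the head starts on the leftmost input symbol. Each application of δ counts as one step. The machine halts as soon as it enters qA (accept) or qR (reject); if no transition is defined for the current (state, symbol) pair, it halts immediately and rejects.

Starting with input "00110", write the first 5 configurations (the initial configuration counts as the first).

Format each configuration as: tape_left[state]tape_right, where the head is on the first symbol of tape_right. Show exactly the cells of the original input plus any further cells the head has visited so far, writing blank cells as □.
Step 0: [even]00110 (head at position 0)
Step 1: δ(even, 0) = (even, 0, R)  ⊢  0[even]0110 (head at position 1)
Step 2: δ(even, 0) = (even, 0, R)  ⊢  00[even]110 (head at position 2)
Step 3: δ(even, 1) = (odd, 1, R)  ⊢  001[odd]10 (head at position 3)
Step 4: δ(odd, 1) = (even, 1, R)  ⊢  0011[even]0 (head at position 4)

Final answer: [even]00110 ⊢ 0[even]0110 ⊢ 00[even]110 ⊢ 001[odd]10 ⊢ 0011[even]0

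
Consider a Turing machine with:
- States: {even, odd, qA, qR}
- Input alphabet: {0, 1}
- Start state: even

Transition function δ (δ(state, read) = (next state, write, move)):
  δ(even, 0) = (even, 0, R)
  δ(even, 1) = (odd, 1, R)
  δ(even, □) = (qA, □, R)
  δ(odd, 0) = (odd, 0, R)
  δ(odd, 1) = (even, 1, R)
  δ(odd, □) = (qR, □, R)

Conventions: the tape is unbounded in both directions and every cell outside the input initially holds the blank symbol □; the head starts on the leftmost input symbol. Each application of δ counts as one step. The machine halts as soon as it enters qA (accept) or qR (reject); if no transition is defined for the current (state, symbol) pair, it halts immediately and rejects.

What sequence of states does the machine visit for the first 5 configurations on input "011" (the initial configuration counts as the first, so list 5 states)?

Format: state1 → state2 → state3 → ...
Step 0: [even]011 (head at position 0)
Step 1: δ(even, 0) = (even, 0, R)  ⊢  0[even]11 (head at position 1)
Step 2: δ(even, 1) = (odd, 1, R)  ⊢  01[odd]1 (head at position 2)
Step 3: δ(odd, 1) = (even, 1, R)  ⊢  011[even]□ (head at position 3)
Step 4: δ(even, □) = (qA, □, R)  ⊢  011□[qA]□ (head at position 4)
Reading off the states of these 5 configurations: even → even → odd → even → qA

Final answer: even → even → odd → even → qA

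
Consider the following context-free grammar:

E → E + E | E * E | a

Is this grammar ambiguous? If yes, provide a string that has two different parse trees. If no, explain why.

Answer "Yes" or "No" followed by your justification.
Two different leftmost derivations of a + a * a:
  (1) E ⇒ E + E ⇒ a + E ⇒ a + E * E ⇒ a + a * E ⇒ a + a * a   (tree groups a + (a * a))
  (2) E ⇒ E * E ⇒ E + E * E ⇒ a + E * E ⇒ a + a * E ⇒ a + a * a   (tree groups (a + a) * a)
Two distinct leftmost derivations = two distinct parse trees, so the grammar is ambiguous.

Final answer: Yes - the string 'a + a * a' has two distinct leftmost derivations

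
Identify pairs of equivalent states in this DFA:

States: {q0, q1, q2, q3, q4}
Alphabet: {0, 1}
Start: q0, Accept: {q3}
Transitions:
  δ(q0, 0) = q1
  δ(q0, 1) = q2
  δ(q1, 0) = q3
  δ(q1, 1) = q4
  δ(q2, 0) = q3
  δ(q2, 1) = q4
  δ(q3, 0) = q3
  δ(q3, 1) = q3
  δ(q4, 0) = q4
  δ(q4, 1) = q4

Using the table-filling algorithm:
Round 0 – mark pairs where exactly one state is accepting: (q0,q3), (q1,q3), (q2,q3), (q3,q4)
Round 1 – newly marked: (q0,q1) [on 0: q1 vs q3, already marked]; (q0,q2) [on 0: q1 vs q3, already marked]; (q1,q4) [on 0: q3 vs q4, already marked]; (q2,q4) [on 0: q3 vs q4, already marked]
Round 2 – newly marked: (q0,q4) [on 0: q1 vs q4, already marked]
No further pairs can be marked.
(q1, q2) unmarked: δ(q1,0)=q3, δ(q2,0)=q3; δ(q1,1)=q4, δ(q2,1)=q4 → equivalent
Equivalent pairs: (q1, q2)

Final answer: Equivalent pairs: (q1, q2)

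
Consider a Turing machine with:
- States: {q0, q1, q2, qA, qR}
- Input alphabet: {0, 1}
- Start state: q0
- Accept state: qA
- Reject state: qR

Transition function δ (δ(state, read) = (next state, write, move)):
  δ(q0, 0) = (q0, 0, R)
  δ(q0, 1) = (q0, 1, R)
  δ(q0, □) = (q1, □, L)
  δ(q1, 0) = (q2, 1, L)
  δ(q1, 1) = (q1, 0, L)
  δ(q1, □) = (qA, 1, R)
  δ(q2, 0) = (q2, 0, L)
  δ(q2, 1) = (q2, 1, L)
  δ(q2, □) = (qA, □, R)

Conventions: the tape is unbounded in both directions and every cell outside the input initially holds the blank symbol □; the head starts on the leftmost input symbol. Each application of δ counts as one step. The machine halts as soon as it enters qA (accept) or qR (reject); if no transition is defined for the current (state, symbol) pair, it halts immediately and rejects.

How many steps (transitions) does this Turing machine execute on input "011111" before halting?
Step 0: [q0]011111 (head at position 0)
Step 1: δ(q0, 0) = (q0, 0, R)  ⊢  0[q0]11111 (head at position 1)
Step 2: δ(q0, 1) = (q0, 1, R)  ⊢  01[q0]1111 (head at position 2)
Step 3: δ(q0, 1) = (q0, 1, R)  ⊢  011[q0]111 (head at position 3)
Step 4: δ(q0, 1) = (q0, 1, R)  ⊢  0111[q0]11 (head at position 4)
Step 5: δ(q0, 1) = (q0, 1, R)  ⊢  01111[q0]1 (head at position 5)
Step 6: δ(q0, 1) = (q0, 1, R)  ⊢  011111[q0]□ (head at position 6)
Step 7: δ(q0, □) = (q1, □, L)  ⊢  01111[q1]1□ (head at position 5)
Step 8: δ(q1, 1) = (q1, 0, L)  ⊢  0111[q1]10□ (head at position 4)
Step 9: δ(q1, 1) = (q1, 0, L)  ⊢  011[q1]100□ (head at position 3)
Step 10: δ(q1, 1) = (q1, 0, L)  ⊢  01[q1]1000□ (head at position 2)
Step 11: δ(q1, 1) = (q1, 0, L)  ⊢  0[q1]10000□ (head at position 1)
Step 12: δ(q1, 1) = (q1, 0, L)  ⊢  [q1]000000□ (head at position 0)
Step 13: δ(q1, 0) = (q2, 1, L)  ⊢  [q2]□100000□ (head at position -1)
Step 14: δ(q2, □) = (qA, □, R)  ⊢  □[qA]100000□ (head at position 0)
The machine is in qA, so it halts and accepts.
Number of transitions executed: 14.

Final answer: 14 steps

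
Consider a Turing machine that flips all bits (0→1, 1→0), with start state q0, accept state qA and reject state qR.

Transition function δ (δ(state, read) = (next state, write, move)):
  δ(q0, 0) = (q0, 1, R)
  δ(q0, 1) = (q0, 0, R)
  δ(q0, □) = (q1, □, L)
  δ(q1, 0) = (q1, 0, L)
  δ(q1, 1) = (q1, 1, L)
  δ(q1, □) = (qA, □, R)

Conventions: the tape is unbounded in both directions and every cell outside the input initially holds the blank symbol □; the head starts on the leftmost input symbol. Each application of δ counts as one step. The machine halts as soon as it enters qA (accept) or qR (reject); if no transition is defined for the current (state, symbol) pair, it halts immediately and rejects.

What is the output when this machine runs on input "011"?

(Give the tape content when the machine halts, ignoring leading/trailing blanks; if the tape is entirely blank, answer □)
Step 0: [q0]011 (head at position 0)
Step 1: δ(q0, 0) = (q0, 1, R)  ⊢  1[q0]11 (head at position 1)
Step 2: δ(q0, 1) = (q0, 0, R)  ⊢  10[q0]1 (head at position 2)
Step 3: δ(q0, 1) = (q0, 0, R)  ⊢  100[q0]□ (head at position 3)
Step 4: δ(q0, □) = (q1, □, L)  ⊢  10[q1]0□ (head at position 2)
Step 5: δ(q1, 0) = (q1, 0, L)  ⊢  1[q1]00□ (head at position 1)
Step 6: δ(q1, 0) = (q1, 0, L)  ⊢  [q1]100□ (head at position 0)
Step 7: δ(q1, 1) = (q1, 1, L)  ⊢  [q1]□100□ (head at position -1)
Step 8: δ(q1, □) = (qA, □, R)  ⊢  □[qA]100□ (head at position 0)
The machine is in qA, so it halts and accepts.
Tape content when halted (ignoring surrounding blanks): 100

Final answer: Output: 100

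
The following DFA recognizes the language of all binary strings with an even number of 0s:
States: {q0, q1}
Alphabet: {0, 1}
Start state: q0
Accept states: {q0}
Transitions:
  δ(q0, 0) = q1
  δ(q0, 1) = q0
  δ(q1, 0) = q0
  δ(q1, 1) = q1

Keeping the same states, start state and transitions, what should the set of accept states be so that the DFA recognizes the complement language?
The DFA is complete (every state has a transition on every symbol), so the complement
is recognized by the same DFA with accepting and non-accepting states swapped.
Original accept states: {q0}
Complement accept states = All states - Original accept states
= {q0, q1} - {q0}
= {q1}
Complement language: strings with an ODD number of 0s

Final answer: {q1}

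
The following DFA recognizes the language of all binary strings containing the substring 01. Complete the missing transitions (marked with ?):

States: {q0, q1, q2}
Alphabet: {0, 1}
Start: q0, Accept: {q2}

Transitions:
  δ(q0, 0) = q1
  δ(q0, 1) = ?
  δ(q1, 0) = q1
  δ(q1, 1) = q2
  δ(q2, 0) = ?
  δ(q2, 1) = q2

What each state remembers (consistent with the given transitions and accept states):
  q0: 01 not seen yet and the last symbol was not 0
  q1: 01 not seen yet and the last symbol was 0
  q2: the substring 01 has already been seen
Filling in the missing entries:
  δ(q0, 1): in q0 (01 not seen yet and the last symbol was not 0), after reading 1 we have: 01 not seen yet and the last symbol was not 0 → q0
  δ(q2, 0): in q2 (the substring 01 has already been seen), after reading 0 we have: the substring 01 has already been seen → q2

Final answer: δ(q0, 1) = q0; δ(q2, 0) = q2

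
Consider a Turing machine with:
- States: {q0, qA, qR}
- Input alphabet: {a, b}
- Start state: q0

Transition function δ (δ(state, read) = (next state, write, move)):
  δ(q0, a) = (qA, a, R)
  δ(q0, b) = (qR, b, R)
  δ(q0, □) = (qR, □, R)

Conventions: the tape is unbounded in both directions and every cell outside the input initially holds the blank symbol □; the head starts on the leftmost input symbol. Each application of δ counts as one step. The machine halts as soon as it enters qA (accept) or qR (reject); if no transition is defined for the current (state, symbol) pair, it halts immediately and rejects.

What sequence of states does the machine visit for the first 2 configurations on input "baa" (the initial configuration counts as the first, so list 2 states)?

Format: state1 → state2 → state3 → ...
Step 0: [q0]baa (head at position 0)
Step 1: δ(q0, b) = (qR, b, R)  ⊢  b[qR]aa (head at position 1)
Reading off the states of these 2 configurations: q0 → qR

Final answer: q0 → qR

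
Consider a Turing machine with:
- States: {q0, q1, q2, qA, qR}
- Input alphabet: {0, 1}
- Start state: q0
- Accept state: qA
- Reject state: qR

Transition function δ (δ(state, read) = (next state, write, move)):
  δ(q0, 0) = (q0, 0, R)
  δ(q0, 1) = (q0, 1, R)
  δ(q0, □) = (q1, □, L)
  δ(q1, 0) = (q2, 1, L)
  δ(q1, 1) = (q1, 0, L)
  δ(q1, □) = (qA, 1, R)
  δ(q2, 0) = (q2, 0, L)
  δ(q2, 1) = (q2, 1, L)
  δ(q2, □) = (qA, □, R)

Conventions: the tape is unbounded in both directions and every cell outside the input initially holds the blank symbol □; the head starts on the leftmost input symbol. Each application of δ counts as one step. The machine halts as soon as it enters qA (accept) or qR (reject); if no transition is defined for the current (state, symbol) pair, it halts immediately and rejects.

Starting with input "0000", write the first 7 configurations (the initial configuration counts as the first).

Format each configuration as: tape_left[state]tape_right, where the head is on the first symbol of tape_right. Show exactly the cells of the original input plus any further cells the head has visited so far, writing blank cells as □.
Step 0: [q0]0000 (head at position 0)
Step 1: δ(q0, 0) = (q0, 0, R)  ⊢  0[q0]000 (head at position 1)
Step 2: δ(q0, 0) = (q0, 0, R)  ⊢  00[q0]00 (head at position 2)
Step 3: δ(q0, 0) = (q0, 0, R)  ⊢  000[q0]0 (head at position 3)
Step 4: δ(q0, 0) = (q0, 0, R)  ⊢  0000[q0]□ (head at position 4)
Step 5: δ(q0, □) = (q1, □, L)  ⊢  000[q1]0□ (head at position 3)
Step 6: δ(q1, 0) = (q2, 1, L)  ⊢  00[q2]01□ (head at position 2)

Final answer: [q0]0000 ⊢ 0[q0]000 ⊢ 00[q0]00 ⊢ 000[q0]0 ⊢ 0000[q0]□ ⊢ 000[q1]0□ ⊢ 00[q2]01□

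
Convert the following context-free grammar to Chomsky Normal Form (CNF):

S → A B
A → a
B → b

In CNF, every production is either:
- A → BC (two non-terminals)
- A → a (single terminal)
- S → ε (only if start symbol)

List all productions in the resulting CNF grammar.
The grammar has no ε-productions or unit productions to eliminate.
S → A B is already in CNF (two non-terminals) – keep it.
A → a is already in CNF (single terminal) – keep it.
B → b is already in CNF (single terminal) – keep it.
Resulting CNF grammar (3 productions): A → a; B → b; S → A B

Final answer: A → a; B → b; S → A B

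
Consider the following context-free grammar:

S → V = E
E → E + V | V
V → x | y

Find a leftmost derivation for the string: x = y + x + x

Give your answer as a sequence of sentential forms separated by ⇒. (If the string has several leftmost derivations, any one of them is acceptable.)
Start with S.
Step 1: the leftmost non-terminal is S; apply S → V = E:  V = E
Step 2: the leftmost non-terminal is V; apply V → x:  x = E
Step 3: the leftmost non-terminal is E; apply E → E + V:  x = E + V
Step 4: the leftmost non-terminal is E; apply E → E + V:  x = E + V + V
Step 5: the leftmost non-terminal is E; apply E → V:  x = V + V + V
Step 6: the leftmost non-terminal is V; apply V → y:  x = y + V + V
Step 7: the leftmost non-terminal is V; apply V → x:  x = y + x + V
Step 8: the leftmost non-terminal is V; apply V → x:  x = y + x + x

Final answer: S ⇒ V = E ⇒ x = E ⇒ x = E + V ⇒ x = E + V + V ⇒ x = V + V + V ⇒ x = y + V + V ⇒ x = y + x + V ⇒ x = y + x + x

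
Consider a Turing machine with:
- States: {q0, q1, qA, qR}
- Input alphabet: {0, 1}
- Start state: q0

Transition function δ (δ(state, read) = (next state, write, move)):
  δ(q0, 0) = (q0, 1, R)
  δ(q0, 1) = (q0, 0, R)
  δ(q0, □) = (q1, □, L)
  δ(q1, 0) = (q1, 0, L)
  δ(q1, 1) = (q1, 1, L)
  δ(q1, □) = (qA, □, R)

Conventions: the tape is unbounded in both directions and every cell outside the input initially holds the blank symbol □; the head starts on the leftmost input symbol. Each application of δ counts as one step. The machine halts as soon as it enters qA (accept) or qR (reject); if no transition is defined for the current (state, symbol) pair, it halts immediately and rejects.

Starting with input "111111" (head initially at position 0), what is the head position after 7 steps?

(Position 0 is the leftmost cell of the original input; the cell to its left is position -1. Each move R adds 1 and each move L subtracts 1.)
Step 0: [q0]111111 (head at position 0)
Step 1: δ(q0, 1) = (q0, 0, R)  ⊢  0[q0]11111 (head at position 1)
Step 2: δ(q0, 1) = (q0, 0, R)  ⊢  00[q0]1111 (head at position 2)
Step 3: δ(q0, 1) = (q0, 0, R)  ⊢  000[q0]111 (head at position 3)
Step 4: δ(q0, 1) = (q0, 0, R)  ⊢  0000[q0]11 (head at position 4)
Step 5: δ(q0, 1) = (q0, 0, R)  ⊢  00000[q0]1 (head at position 5)
Step 6: δ(q0, 1) = (q0, 0, R)  ⊢  000000[q0]□ (head at position 6)
Step 7: δ(q0, □) = (q1, □, L)  ⊢  00000[q1]0□ (head at position 5)
Head position after 7 steps: 5

Final answer: Position 5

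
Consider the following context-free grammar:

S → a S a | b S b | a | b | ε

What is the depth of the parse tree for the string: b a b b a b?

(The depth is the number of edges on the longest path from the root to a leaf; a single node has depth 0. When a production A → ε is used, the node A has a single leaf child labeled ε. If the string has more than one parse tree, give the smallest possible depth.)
The string has even length 6, so its (unique) parse tree peels off matching outer symbols: S → b S b, S → a S a, S → b S b, and finally S → ε for the empty middle.
The S nodes are at depths 0..3; the ε leaf under the innermost S is at depth 4 (terminal leaves are at depths 1..3).
Depth = 4.

Final answer: 4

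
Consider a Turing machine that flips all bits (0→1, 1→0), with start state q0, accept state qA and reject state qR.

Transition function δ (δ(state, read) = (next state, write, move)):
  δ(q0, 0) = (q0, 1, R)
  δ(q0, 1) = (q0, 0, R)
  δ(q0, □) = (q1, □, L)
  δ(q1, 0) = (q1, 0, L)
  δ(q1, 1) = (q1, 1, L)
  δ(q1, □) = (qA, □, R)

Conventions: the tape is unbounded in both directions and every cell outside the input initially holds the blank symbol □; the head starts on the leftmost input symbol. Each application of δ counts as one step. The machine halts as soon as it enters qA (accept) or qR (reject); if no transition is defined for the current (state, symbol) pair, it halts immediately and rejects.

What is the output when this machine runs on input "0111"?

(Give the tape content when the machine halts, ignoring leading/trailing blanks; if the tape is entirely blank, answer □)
Step 0: [q0]0111 (head at position 0)
Step 1: δ(q0, 0) = (q0, 1, R)  ⊢  1[q0]111 (head at position 1)
Step 2: δ(q0, 1) = (q0, 0, R)  ⊢  10[q0]11 (head at position 2)
Step 3: δ(q0, 1) = (q0, 0, R)  ⊢  100[q0]1 (head at position 3)
Step 4: δ(q0, 1) = (q0, 0, R)  ⊢  1000[q0]□ (head at position 4)
Step 5: δ(q0, □) = (q1, □, L)  ⊢  100[q1]0□ (head at position 3)
Step 6: δ(q1, 0) = (q1, 0, L)  ⊢  10[q1]00□ (head at position 2)
Step 7: δ(q1, 0) = (q1, 0, L)  ⊢  1[q1]000□ (head at position 1)
Step 8: δ(q1, 0) = (q1, 0, L)  ⊢  [q1]1000□ (head at position 0)
Step 9: δ(q1, 1) = (q1, 1, L)  ⊢  [q1]□1000□ (head at position -1)
Step 10: δ(q1, □) = (qA, □, R)  ⊢  □[qA]1000□ (head at position 0)
The machine is in qA, so it halts and accepts.
Tape content when halted (ignoring surrounding blanks): 1000

Final answer: Output: 1000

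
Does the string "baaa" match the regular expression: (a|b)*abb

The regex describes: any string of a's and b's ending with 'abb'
No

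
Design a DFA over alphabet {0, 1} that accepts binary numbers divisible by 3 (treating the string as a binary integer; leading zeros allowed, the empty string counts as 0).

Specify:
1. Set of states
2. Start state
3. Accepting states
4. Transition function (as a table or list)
One valid DFA (any DFA recognizing the same language is acceptable):
States: {q0, q1, q2}
Start: q0
Accepting: {q0}
Transitions (accepting states marked with *):
State | 0 | 1 | Accepting
-------------------------
q0    | q0 | q1 | *
q1    | q2 | q0 |  
q2    | q1 | q2 |  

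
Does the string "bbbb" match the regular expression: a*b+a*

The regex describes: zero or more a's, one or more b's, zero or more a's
Yes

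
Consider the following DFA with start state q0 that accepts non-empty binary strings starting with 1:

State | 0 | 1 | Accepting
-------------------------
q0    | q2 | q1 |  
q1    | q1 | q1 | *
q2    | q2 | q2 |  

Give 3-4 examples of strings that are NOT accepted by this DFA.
Any strings that end in a non-accepting state work; for example:
"01": q0 → q2 → q2; q2 is not accepting → rejected
"011": q0 → q2 → q2 → q2; q2 is not accepting → rejected
"0001": q0 → q2 → q2 → q2 → q2; q2 is not accepting → rejected
"0110": q0 → q2 → q2 → q2 → q2; q2 is not accepting → rejected

Final answer: "01", "011", "0001", "0110"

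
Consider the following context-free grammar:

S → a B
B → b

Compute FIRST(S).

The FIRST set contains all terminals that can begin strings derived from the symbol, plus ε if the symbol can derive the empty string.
S has the single production S → a B, whose right-hand side begins with the terminal a. So FIRST(S) = {a}.

Final answer: {a}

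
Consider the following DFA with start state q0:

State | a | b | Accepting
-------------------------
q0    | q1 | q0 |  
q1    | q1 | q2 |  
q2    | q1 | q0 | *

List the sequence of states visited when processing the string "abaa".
q0 → q1 → q2 → q1 → q1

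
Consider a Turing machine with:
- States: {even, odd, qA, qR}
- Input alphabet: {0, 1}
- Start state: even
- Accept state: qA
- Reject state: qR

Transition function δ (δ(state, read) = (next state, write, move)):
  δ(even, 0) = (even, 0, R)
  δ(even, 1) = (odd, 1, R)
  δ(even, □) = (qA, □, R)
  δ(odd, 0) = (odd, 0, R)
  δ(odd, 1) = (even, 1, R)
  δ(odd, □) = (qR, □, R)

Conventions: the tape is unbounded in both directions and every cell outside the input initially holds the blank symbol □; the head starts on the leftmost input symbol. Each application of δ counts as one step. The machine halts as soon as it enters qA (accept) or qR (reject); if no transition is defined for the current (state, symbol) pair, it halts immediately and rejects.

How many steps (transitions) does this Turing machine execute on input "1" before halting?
Step 0: [even]1 (head at position 0)
Step 1: δ(even, 1) = (odd, 1, R)  ⊢  1[odd]□ (head at position 1)
Step 2: δ(odd, □) = (qR, □, R)  ⊢  1□[qR]□ (head at position 2)
The machine is in qR, so it halts and rejects.
Number of transitions executed: 2.

Final answer: 2 steps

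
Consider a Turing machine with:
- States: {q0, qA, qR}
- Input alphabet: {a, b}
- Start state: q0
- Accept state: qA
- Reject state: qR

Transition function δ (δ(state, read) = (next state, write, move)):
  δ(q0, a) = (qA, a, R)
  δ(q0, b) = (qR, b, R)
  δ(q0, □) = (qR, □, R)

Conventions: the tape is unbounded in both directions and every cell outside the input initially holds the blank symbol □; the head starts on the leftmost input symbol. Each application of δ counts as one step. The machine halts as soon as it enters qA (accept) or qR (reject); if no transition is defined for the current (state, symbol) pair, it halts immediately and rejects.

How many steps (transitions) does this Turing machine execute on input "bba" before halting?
Step 0: [q0]bba (head at position 0)
Step 1: δ(q0, b) = (qR, b, R)  ⊢  b[qR]ba (head at position 1)
The machine is in qR, so it halts and rejects.
Number of transitions executed: 1.

Final answer: 1 steps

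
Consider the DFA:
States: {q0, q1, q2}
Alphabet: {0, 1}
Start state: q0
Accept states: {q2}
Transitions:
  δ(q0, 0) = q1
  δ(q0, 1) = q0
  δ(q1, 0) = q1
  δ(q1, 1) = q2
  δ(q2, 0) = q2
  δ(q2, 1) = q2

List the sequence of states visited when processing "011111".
Starting at q0
Read '0': q0 -> q1
Read '1': q1 -> q2
Read '1': q2 -> q2
Read '1': q2 -> q2
Read '1': q2 -> q2
Read '1': q2 -> q2

Final answer: q0 -> q1 -> q2 -> q2 -> q2 -> q2 -> q2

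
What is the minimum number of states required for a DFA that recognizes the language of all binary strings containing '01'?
Language: binary strings containing '01'
Lower bound (Myhill–Nerode): the prefixes ε, 0, 01 are pairwise distinguishable:
  ε vs 01: suffix ε distinguishes them (ε is rejected, 01 is accepted)
  0 vs 01: suffix ε distinguishes them (0 is rejected, 01 is accepted)
  ε vs 0: suffix 1 distinguishes them (ε·1 = 1 is rejected, 0·1 = 01 is accepted)
So any DFA needs at least 3 states.
Upper bound: a DFA with 3 states exists (one state per class above: 'no progress', 'last symbol 0', and 'seen 01' (accepting sink)).
Minimum states: 3

Final answer: 3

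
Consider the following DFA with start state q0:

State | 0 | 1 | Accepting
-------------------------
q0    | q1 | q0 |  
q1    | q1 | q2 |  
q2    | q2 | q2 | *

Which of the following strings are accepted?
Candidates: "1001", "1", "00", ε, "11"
"1001": q0 → q0 → q1 → q1 → q2; q2 is accepting → accepted
"1": q0 → q0; q0 is not accepting → rejected
"00": q0 → q1 → q1; q1 is not accepting → rejected
ε: q0; q0 is not accepting → rejected
"11": q0 → q0 → q0; q0 is not accepting → rejected

Final answer: "1001"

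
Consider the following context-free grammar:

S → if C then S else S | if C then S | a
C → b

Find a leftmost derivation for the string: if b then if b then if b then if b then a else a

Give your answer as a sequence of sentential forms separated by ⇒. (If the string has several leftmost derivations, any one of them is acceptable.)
Start with S.
Step 1: the leftmost non-terminal is S; apply S → if C then S:  if C then S
Step 2: the leftmost non-terminal is C; apply C → b:  if b then S
Step 3: the leftmost non-terminal is S; apply S → if C then S else S:  if b then if C then S else S
Step 4: the leftmost non-terminal is C; apply C → b:  if b then if b then S else S
Step 5: the leftmost non-terminal is S; apply S → if C then S:  if b then if b then if C then S else S
Step 6: the leftmost non-terminal is C; apply C → b:  if b then if b then if b then S else S
Step 7: the leftmost non-terminal is S; apply S → if C then S:  if b then if b then if b then if C then S else S
Step 8: the leftmost non-terminal is C; apply C → b:  if b then if b then if b then if b then S else S
Step 9: the leftmost non-terminal is S; apply S → a:  if b then if b then if b then if b then a else S
Step 10: the leftmost non-terminal is S; apply S → a:  if b then if b then if b then if b then a else a

Final answer: S ⇒ if C then S ⇒ if b then S ⇒ if b then if C then S else S ⇒ if b then if b then S else S ⇒ if b then if b then if C then S else S ⇒ if b then if b then if b then S else S ⇒ if b then if b then if b then if C then S else S ⇒ if b then if b then if b then if b then S else S ⇒ if b then if b then if b then if b then a else S ⇒ if b then if b then if b then if b then a else a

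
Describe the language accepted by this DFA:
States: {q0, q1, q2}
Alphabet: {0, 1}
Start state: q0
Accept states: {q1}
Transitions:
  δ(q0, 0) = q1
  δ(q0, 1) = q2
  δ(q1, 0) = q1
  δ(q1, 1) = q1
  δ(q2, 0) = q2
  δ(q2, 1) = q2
Analyzing the DFA structure:
Start state: q0
Accept states: {q1}
Interpreting what each state remembers (checking against the transitions):
  q0: nothing has been read yet
  q1: the first symbol was 0
  q2: the first symbol was 1 (trap state)
  δ(q0, 0): in q0 (nothing has been read yet), after reading 0 we have: the first symbol was 0 → q1
  δ(q0, 1): in q0 (nothing has been read yet), after reading 1 we have: the first symbol was 1 (trap state) → q2
  δ(q1, 0): in q1 (the first symbol was 0), after reading 0 we have: the first symbol was 0 → q1
  δ(q1, 1): in q1 (the first symbol was 0), after reading 1 we have: the first symbol was 0 → q1
  δ(q2, 0): in q2 (the first symbol was 1 (trap state)), after reading 0 we have: the first symbol was 1 (trap state) → q2
  δ(q2, 1): in q2 (the first symbol was 1 (trap state)), after reading 1 we have: the first symbol was 1 (trap state) → q2
A string is accepted iff it ends in {q1}, i.e. the first symbol was 0.
Language: All binary strings starting with 0

Final answer: All binary strings starting with 0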